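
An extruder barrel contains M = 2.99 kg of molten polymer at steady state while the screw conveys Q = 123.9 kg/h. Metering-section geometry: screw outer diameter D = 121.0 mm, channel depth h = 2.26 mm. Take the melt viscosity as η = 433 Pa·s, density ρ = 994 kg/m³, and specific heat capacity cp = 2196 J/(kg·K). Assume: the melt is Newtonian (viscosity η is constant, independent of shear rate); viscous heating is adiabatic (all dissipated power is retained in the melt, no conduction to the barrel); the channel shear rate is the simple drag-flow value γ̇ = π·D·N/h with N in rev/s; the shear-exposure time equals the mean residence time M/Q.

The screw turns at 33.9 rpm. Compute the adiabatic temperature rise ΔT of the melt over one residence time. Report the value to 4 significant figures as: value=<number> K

value=155.6 K

Throughput in SI: Q_s = 123.9 kg/h ÷ 3600 s/h = 0.0344167 kg/s
t_res = M / Q_s = 2.99 / 0.0344167 = 86.8765 s
Convert to SI: D = 0.121 m, h = 0.00226 m, N = 33.9/60 = 0.565 rev/s
γ̇ = π·D·N / h = π · 0.121 · 0.565 / 0.00226 = 95.0332 s⁻¹
ΔT = η·γ̇²·t_res/(ρ·cp) = [433 × 95.0332² × 86.8765] / [994 × 2196] = 155.64 K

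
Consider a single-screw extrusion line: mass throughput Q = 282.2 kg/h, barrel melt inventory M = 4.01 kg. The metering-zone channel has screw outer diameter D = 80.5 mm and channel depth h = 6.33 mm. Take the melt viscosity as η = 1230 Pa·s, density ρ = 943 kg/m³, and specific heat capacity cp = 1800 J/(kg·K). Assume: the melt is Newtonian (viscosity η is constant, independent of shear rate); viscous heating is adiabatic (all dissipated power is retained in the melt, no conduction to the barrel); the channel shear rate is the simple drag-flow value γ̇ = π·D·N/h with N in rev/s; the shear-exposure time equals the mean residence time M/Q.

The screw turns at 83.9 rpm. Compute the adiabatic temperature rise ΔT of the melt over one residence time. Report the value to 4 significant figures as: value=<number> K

Convert throughput: Q = 282.2 kg/h = 282.2/3600 = 0.0783889 kg/s
Mean residence time: t_res = M/Q_s = 4.01 kg / 0.0783889 kg/s = 51.1552 s
Geometry in metres: D = 80.5 mm → 0.0805 m, h = 6.33 mm → 0.00633 m; screw speed N = 83.9 rpm = 1.39833 rev/s
γ̇ = π D N / h = (π)(0.0805)(1.39833) / 0.00633 = 55.8667 s⁻¹
Adiabatic rise: ΔT = η γ̇² t_res / (ρ cp) = 1230·(55.8667)²·51.1552 / (943·1800) = 115.695 K

value=115.7 K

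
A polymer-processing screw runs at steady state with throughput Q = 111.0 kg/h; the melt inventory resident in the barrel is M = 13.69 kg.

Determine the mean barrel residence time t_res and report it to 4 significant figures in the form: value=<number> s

value=444.0 s

Throughput in SI: Q_s = 111.0 kg/h ÷ 3600 s/h = 0.0308333 kg/s
t_res = M / Q_s = 13.69 / 0.0308333 = 444 s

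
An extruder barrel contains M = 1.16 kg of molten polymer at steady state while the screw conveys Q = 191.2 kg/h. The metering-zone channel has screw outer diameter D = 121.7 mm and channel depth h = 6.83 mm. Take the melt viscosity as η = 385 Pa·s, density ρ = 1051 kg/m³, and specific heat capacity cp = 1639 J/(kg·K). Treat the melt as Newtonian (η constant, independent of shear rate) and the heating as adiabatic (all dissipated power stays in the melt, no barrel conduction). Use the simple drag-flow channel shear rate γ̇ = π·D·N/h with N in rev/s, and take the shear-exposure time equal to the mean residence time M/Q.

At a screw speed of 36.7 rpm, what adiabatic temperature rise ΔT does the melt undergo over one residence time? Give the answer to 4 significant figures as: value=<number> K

Convert throughput: Q = 191.2 kg/h = 191.2/3600 = 0.0531111 kg/s
t_res = M / Q_s = 1.16 / 0.0531111 = 21.841 s
Convert to SI: D = 0.1217 m, h = 0.00683 m, N = 36.7/60 = 0.611667 rev/s
Shear rate: γ̇ = πDN/h = π·0.1217·0.611667/0.00683 = 34.2401 s⁻¹
ΔT = η·γ̇²·t_res/(ρ·cp) = [385 × 34.2401² × 21.841] / [1051 × 1639] = 5.72296 K

value=5.723 K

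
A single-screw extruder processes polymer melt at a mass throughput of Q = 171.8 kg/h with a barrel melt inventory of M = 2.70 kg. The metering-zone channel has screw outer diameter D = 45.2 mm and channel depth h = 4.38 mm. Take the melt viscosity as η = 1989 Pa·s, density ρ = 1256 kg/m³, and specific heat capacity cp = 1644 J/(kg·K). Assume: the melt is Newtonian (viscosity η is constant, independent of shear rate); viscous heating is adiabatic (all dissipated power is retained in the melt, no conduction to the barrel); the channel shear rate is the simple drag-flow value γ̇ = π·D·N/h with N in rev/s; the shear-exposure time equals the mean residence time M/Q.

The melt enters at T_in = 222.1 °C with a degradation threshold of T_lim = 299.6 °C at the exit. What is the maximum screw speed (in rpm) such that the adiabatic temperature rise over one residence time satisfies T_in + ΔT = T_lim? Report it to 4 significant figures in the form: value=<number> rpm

value=69.79 rpm

Convert throughput: Q = 171.8 kg/h = 171.8/3600 = 0.0477222 kg/s
Mean residence time: t_res = M/Q_s = 2.70 kg / 0.0477222 kg/s = 56.5774 s
D = 45.2 mm = 0.0452 m;  h = 4.38 mm = 0.00438 m
Allowable rise: ΔT_a = T_lim − T_in = 299.6 − 222.1 = 77.5 K
γ̇_max² = ΔT_a·ρ·cp/(η·t_res) = 77.5·1256·1644/(1989·56.5774) = 1422.05 s⁻²
γ̇_max = sqrt(1422.05) = 37.7101 s⁻¹
N_max = γ̇_max·h / (π·D) = 37.7101 · 0.00438 / (π · 0.0452) = 1.16317 rev/s = 69.7902 rpm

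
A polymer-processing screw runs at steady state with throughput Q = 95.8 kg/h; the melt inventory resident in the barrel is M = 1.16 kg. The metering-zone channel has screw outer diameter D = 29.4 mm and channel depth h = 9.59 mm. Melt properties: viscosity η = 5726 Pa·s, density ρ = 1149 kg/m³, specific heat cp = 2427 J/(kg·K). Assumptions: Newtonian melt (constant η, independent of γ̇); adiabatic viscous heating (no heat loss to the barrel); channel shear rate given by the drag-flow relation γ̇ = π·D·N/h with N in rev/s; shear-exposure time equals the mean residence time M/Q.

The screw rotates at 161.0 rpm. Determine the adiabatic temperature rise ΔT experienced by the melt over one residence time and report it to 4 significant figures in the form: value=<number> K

Throughput in SI: Q_s = 95.8 kg/h ÷ 3600 s/h = 0.0266111 kg/s
t_res = M / Q_s = 1.16 ÷ 0.0266111 = 43.5908 s
D = 29.4 mm = 0.0294 m;  h = 9.59 mm = 0.00959 m;  N = 161.0 rpm / 60 = 2.68333 rev/s
Shear rate: γ̇ = πDN/h = π·0.0294·2.68333/0.00959 = 25.8436 s⁻¹
ΔT = η·γ̇²·t_res/(ρ·cp) = [5726 × 25.8436² × 43.5908] / [1149 × 2427] = 59.781 K

value=59.78 K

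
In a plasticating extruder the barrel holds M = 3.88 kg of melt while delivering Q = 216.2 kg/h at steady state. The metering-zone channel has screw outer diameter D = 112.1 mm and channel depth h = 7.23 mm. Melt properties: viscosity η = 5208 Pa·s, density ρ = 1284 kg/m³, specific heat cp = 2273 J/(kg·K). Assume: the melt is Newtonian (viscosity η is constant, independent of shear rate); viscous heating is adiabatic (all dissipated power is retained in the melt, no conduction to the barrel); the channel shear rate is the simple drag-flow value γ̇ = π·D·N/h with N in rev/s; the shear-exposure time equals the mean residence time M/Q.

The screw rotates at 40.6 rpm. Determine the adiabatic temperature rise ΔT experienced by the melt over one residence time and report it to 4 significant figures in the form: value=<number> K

Q_s = Q / 3600 = 216.2 / 3600 = 0.0600556 kg/s
t_res = M / Q_s = 3.88 / 0.0600556 = 64.6068 s
Convert to SI: D = 0.1121 m, h = 0.00723 m, N = 40.6/60 = 0.676667 rev/s
γ̇ = π D N / h = (π)(0.1121)(0.676667) / 0.00723 = 32.9604 s⁻¹
ΔT = η·γ̇²·t_res / (ρ·cp) = 5208 · (32.9604)² · 64.6068 / (1284 · 2273) = 125.247 K

value=125.2 K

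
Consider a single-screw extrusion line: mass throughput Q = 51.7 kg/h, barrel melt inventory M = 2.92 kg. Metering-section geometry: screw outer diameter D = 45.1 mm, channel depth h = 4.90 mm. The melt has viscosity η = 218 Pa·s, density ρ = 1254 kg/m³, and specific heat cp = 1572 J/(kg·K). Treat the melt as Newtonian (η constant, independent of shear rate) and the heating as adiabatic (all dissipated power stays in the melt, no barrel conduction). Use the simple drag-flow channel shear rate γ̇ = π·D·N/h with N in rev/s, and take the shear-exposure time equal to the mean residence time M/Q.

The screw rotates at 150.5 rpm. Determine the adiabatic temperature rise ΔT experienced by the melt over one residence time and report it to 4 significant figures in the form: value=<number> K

value=118.3 K

Q_s = Q / 3600 = 51.7 / 3600 = 0.0143611 kg/s
t_res = M / Q_s = 2.92 / 0.0143611 = 203.327 s
Convert to SI: D = 0.0451 m, h = 0.0049 m, N = 150.5/60 = 2.50833 rev/s
γ̇ = π·D·N / h = π · 0.0451 · 2.50833 / 0.0049 = 72.5297 s⁻¹
ΔT = η·γ̇²·t_res / (ρ·cp) = 218 · (72.5297)² · 203.327 / (1254 · 1572) = 118.286 K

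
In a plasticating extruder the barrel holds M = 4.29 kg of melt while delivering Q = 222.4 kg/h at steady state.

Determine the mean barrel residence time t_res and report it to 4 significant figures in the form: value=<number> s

value=69.44 s

Throughput in SI: Q_s = 222.4 kg/h ÷ 3600 s/h = 0.0617778 kg/s
t_res = M / Q_s = 4.29 ÷ 0.0617778 = 69.4424 s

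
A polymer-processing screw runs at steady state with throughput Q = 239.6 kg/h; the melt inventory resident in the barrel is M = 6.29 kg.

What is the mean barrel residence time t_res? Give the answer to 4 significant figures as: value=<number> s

value=94.51 s

Q_s = Q / 3600 = 239.6 / 3600 = 0.0665556 kg/s
t_res = M / Q_s = 6.29 ÷ 0.0665556 = 94.5075 s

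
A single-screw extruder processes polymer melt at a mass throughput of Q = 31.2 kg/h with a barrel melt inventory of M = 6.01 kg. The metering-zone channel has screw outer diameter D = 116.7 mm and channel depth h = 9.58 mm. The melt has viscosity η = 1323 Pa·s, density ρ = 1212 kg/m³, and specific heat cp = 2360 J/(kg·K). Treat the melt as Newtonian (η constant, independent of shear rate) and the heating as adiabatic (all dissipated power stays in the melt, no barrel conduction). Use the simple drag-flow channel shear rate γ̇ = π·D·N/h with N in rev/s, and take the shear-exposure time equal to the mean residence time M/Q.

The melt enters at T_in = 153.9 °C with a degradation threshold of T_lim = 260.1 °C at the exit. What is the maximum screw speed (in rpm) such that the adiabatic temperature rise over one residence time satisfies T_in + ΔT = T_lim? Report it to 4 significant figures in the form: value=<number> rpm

value=28.53 rpm

Convert throughput: Q = 31.2 kg/h = 31.2/3600 = 0.00866667 kg/s
t_res = M / Q_s = 6.01 ÷ 0.00866667 = 693.462 s
D = 116.7 mm = 0.1167 m;  h = 9.58 mm = 0.00958 m
ΔT_a = T_lim − T_in = 260.1 − 153.9 = 106.2 K
γ̇_max² = ΔT_a·ρ·cp / (η·t_res) = [106.2 × 1212 × 2360] / [1323 × 693.462] = 331.098 s⁻²
γ̇_max = sqrt(331.098) = 18.1961 s⁻¹
N_max = γ̇_max h / (πD) = 18.1961·0.00958/(π·0.1167) = 0.47547 rev/s → ×60 = 28.5282 rpm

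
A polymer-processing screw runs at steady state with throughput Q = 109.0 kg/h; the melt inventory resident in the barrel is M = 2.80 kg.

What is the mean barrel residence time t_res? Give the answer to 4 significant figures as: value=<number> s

Throughput in SI: Q_s = 109.0 kg/h ÷ 3600 s/h = 0.0302778 kg/s
Mean residence time: t_res = M/Q_s = 2.80 kg / 0.0302778 kg/s = 92.4771 s

value=92.48 s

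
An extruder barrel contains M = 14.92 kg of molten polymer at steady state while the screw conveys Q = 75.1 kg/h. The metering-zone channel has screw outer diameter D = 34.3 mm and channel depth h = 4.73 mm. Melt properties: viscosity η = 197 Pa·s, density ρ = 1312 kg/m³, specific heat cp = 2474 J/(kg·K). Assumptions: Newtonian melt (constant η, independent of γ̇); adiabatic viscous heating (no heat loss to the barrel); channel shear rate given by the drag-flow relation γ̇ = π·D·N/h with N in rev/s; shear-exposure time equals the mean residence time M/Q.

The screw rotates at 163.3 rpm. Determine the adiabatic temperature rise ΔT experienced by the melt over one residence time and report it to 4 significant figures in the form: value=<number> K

value=166.9 K

Convert throughput: Q = 75.1 kg/h = 75.1/3600 = 0.0208611 kg/s
t_res = M / Q_s = 14.92 ÷ 0.0208611 = 715.206 s
D = 34.3 mm = 0.0343 m;  h = 4.73 mm = 0.00473 m;  N = 163.3 rpm / 60 = 2.72167 rev/s
γ̇ = π·D·N / h = π · 0.0343 · 2.72167 / 0.00473 = 62.0037 s⁻¹
ΔT = η·γ̇²·t_res/(ρ·cp) = [197 × 62.0037² × 715.206] / [1312 × 2474] = 166.878 K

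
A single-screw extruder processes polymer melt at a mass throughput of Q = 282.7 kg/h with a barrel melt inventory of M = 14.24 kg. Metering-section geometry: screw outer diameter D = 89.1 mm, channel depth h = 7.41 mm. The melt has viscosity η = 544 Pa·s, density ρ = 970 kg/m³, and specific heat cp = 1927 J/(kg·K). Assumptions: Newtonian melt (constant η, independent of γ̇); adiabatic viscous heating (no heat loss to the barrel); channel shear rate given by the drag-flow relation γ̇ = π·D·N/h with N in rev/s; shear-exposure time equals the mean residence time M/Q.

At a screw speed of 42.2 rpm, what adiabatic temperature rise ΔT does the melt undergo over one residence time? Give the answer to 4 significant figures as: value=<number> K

value=37.25 K

Throughput in SI: Q_s = 282.7 kg/h ÷ 3600 s/h = 0.0785278 kg/s
t_res = M / Q_s = 14.24 / 0.0785278 = 181.337 s
Convert to SI: D = 0.0891 m, h = 0.00741 m, N = 42.2/60 = 0.703333 rev/s
Shear rate: γ̇ = πDN/h = π·0.0891·0.703333/0.00741 = 26.5687 s⁻¹
ΔT = η·γ̇²·t_res / (ρ·cp) = 544 · (26.5687)² · 181.337 / (970 · 1927) = 37.254 K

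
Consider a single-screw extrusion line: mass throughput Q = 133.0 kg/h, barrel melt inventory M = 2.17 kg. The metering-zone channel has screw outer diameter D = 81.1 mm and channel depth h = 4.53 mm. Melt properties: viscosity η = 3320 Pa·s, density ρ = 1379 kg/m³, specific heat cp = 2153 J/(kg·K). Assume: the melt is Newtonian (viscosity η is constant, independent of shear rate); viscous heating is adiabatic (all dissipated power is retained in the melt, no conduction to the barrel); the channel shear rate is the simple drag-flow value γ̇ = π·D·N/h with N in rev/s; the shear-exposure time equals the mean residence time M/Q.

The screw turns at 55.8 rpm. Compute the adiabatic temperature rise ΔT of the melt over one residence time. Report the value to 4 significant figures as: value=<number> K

Convert throughput: Q = 133.0 kg/h = 133.0/3600 = 0.0369444 kg/s
t_res = M / Q_s = 2.17 / 0.0369444 = 58.7368 s
Geometry in metres: D = 81.1 mm → 0.0811 m, h = 4.53 mm → 0.00453 m; screw speed N = 55.8 rpm = 0.93 rev/s
γ̇ = π·D·N / h = π · 0.0811 · 0.93 / 0.00453 = 52.3065 s⁻¹
ΔT = η·γ̇²·t_res / (ρ·cp) = 3320 · (52.3065)² · 58.7368 / (1379 · 2153) = 179.701 K

value=179.7 K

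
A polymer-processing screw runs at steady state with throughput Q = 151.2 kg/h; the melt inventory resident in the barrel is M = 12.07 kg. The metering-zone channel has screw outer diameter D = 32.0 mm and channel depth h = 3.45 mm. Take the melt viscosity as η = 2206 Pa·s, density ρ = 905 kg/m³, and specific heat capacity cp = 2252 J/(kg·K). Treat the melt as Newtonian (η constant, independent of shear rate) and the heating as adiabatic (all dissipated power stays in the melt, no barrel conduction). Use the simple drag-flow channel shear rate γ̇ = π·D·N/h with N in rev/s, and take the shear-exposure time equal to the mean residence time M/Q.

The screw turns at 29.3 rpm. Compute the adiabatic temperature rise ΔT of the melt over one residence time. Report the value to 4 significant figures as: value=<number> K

Q_s = Q / 3600 = 151.2 / 3600 = 0.042 kg/s
t_res = M / Q_s = 12.07 / 0.042 = 287.381 s
Convert to SI: D = 0.032 m, h = 0.00345 m, N = 29.3/60 = 0.488333 rev/s
γ̇ = π·D·N / h = π · 0.032 · 0.488333 / 0.00345 = 14.2297 s⁻¹
Adiabatic rise: ΔT = η γ̇² t_res / (ρ cp) = 2206·(14.2297)²·287.381 / (905·2252) = 62.9855 K

value=62.99 K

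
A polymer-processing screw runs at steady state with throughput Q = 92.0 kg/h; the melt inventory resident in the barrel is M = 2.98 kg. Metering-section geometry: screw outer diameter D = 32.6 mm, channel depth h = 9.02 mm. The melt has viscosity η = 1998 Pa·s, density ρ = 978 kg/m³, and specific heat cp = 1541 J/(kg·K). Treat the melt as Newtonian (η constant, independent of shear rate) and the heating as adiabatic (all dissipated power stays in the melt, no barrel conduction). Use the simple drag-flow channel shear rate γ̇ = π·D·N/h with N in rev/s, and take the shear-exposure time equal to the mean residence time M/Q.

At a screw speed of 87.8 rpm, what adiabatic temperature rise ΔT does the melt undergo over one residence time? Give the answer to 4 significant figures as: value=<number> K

value=42.68 K

Throughput in SI: Q_s = 92.0 kg/h ÷ 3600 s/h = 0.0255556 kg/s
t_res = M / Q_s = 2.98 ÷ 0.0255556 = 116.609 s
Convert to SI: D = 0.0326 m, h = 0.00902 m, N = 87.8/60 = 1.46333 rev/s
Shear rate: γ̇ = πDN/h = π·0.0326·1.46333/0.00902 = 16.6151 s⁻¹
ΔT = η·γ̇²·t_res/(ρ·cp) = [1998 × 16.6151² × 116.609] / [978 × 1541] = 42.6769 K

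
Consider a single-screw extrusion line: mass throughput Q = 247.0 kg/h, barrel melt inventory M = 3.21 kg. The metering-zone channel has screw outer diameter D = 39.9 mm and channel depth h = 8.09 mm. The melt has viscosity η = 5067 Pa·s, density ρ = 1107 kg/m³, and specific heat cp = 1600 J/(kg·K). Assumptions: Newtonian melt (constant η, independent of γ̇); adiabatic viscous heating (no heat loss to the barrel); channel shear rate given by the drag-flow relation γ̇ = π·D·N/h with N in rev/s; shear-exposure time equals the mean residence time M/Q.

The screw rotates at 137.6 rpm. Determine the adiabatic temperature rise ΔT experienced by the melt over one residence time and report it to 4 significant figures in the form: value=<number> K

value=169.0 K

Q_s = Q / 3600 = 247.0 / 3600 = 0.0686111 kg/s
Mean residence time: t_res = M/Q_s = 3.21 kg / 0.0686111 kg/s = 46.7854 s
D = 39.9 mm = 0.0399 m;  h = 8.09 mm = 0.00809 m;  N = 137.6 rpm / 60 = 2.29333 rev/s
γ̇ = π·D·N / h = π · 0.0399 · 2.29333 / 0.00809 = 35.5338 s⁻¹
ΔT = η·γ̇²·t_res/(ρ·cp) = [5067 × 35.5338² × 46.7854] / [1107 × 1600] = 168.996 K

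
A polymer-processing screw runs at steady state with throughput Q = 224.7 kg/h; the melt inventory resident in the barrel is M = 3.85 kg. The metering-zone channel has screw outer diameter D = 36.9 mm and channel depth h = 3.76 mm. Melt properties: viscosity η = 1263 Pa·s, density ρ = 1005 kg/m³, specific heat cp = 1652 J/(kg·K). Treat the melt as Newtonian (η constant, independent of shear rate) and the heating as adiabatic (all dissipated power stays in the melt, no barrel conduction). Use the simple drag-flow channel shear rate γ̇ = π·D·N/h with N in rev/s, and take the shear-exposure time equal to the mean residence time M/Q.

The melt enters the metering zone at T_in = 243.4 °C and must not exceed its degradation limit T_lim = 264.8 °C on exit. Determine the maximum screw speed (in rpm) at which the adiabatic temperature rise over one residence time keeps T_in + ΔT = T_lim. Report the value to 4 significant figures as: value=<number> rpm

value=41.56 rpm

Q_s = Q / 3600 = 224.7 / 3600 = 0.0624167 kg/s
t_res = M / Q_s = 3.85 ÷ 0.0624167 = 61.6822 s
D = 36.9 mm = 0.0369 m;  h = 3.76 mm = 0.00376 m
Allowable rise: ΔT_a = T_lim − T_in = 264.8 − 243.4 = 21.4 K
γ̇_max² = ΔT_a·ρ·cp/(η·t_res) = 21.4·1005·1652/(1263·61.6822) = 456.065 s⁻²
γ̇_max = √456.065 = 21.3557 s⁻¹
N_max = γ̇_max·h / (π·D) = 21.3557 · 0.00376 / (π · 0.0369) = 0.692667 rev/s = 41.56 rpm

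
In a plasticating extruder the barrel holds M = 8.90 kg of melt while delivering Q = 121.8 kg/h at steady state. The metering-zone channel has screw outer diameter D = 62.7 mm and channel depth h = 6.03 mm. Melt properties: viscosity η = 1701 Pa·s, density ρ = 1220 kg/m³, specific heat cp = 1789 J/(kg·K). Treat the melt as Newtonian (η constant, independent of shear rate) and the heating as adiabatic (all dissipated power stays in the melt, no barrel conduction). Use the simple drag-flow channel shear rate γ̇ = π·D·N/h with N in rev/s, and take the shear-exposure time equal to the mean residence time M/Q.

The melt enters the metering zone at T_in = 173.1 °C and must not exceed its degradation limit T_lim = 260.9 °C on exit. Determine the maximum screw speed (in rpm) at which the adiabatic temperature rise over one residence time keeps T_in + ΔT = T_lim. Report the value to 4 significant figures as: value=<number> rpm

value=38.01 rpm

Q_s = Q / 3600 = 121.8 / 3600 = 0.0338333 kg/s
t_res = M / Q_s = 8.90 / 0.0338333 = 263.054 s
Convert to metres: D = 0.0627 m, h = 0.00603 m
ΔT_a = T_lim − T_in = 260.9 °C − 173.1 °C = 87.8 K
γ̇_max² = ΔT_a·ρ·cp / (η·t_res) = [87.8 × 1220 × 1789] / [1701 × 263.054] = 428.268 s⁻²
γ̇_max = sqrt(428.268) = 20.6946 s⁻¹
N_max = γ̇_max·h / (π·D) = 20.6946 · 0.00603 / (π · 0.0627) = 0.633516 rev/s = 38.011 rpm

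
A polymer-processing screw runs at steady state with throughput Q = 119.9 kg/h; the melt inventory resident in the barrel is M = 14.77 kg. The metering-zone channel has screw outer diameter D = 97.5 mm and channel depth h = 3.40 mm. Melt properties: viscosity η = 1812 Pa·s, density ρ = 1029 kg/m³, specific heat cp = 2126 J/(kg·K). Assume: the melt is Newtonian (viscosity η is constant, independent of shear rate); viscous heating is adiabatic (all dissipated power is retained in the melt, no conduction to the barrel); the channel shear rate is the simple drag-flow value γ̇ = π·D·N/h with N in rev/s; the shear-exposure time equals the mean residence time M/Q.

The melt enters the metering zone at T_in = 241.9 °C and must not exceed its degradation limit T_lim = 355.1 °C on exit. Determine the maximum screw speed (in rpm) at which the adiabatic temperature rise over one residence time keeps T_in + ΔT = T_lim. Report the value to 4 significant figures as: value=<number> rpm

value=11.69 rpm

Q_s = Q / 3600 = 119.9 / 3600 = 0.0333056 kg/s
t_res = M / Q_s = 14.77 / 0.0333056 = 443.47 s
Convert to metres: D = 0.0975 m, h = 0.0034 m
ΔT_a = T_lim − T_in = 355.1 − 241.9 = 113.2 K
Invert ΔT = ηγ̇²t_res/(ρcp) for γ̇: γ̇_max² = ΔT_a ρ cp / (η t_res) = 113.2·1029·2126 / (1812·443.47) = 308.179 s⁻²
γ̇_max = sqrt(308.179) = 17.555 s⁻¹
N_max = γ̇_max h / (πD) = 17.555·0.0034/(π·0.0975) = 0.194861 rev/s → ×60 = 11.6917 rpm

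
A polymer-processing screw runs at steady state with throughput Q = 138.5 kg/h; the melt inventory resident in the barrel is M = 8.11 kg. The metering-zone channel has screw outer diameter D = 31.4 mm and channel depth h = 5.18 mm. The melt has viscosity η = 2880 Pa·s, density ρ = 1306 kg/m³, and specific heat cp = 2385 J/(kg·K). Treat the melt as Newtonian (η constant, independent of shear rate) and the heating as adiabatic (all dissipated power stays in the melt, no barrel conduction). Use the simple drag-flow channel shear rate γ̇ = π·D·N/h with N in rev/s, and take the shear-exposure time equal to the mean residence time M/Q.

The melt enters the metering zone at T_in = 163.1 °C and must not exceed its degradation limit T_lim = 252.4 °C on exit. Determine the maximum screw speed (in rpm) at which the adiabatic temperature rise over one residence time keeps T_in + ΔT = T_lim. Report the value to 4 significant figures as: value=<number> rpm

value=67.44 rpm

Convert throughput: Q = 138.5 kg/h = 138.5/3600 = 0.0384722 kg/s
t_res = M / Q_s = 8.11 / 0.0384722 = 210.801 s
D = 31.4 mm = 0.0314 m;  h = 5.18 mm = 0.00518 m
Allowable rise: ΔT_a = T_lim − T_in = 252.4 − 163.1 = 89.3 K
γ̇_max² = ΔT_a·ρ·cp/(η·t_res) = 89.3·1306·2385/(2880·210.801) = 458.16 s⁻²
γ̇_max = sqrt(458.16) = 21.4047 s⁻¹
N_max = γ̇_max·h / (π·D) = 21.4047 · 0.00518 / (π · 0.0314) = 1.12398 rev/s = 67.4388 rpm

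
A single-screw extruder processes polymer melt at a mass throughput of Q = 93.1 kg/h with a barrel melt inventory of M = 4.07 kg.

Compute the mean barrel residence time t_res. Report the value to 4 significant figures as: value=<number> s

value=157.4 s

Throughput in SI: Q_s = 93.1 kg/h ÷ 3600 s/h = 0.0258611 kg/s
Mean residence time: t_res = M/Q_s = 4.07 kg / 0.0258611 kg/s = 157.379 s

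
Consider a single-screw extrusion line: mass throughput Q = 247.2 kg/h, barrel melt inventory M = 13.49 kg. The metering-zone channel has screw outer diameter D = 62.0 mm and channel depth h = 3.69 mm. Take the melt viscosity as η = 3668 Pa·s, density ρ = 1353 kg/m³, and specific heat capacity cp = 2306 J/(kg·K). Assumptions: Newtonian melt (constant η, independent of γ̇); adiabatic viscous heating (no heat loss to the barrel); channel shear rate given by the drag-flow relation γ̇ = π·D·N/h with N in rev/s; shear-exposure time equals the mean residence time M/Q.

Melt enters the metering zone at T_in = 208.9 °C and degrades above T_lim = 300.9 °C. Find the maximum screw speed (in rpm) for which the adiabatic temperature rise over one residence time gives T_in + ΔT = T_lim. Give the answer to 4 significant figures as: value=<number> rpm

Convert throughput: Q = 247.2 kg/h = 247.2/3600 = 0.0686667 kg/s
Mean residence time: t_res = M/Q_s = 13.49 kg / 0.0686667 kg/s = 196.456 s
Geometry in SI: D = 62.0 mm → 0.062 m, h = 3.69 mm → 0.00369 m
ΔT_a = T_lim − T_in = 300.9 − 208.9 = 92 K
Invert ΔT = ηγ̇²t_res/(ρcp) for γ̇: γ̇_max² = ΔT_a ρ cp / (η t_res) = 92·1353·2306 / (3668·196.456) = 398.336 s⁻²
γ̇_max = sqrt(398.336) = 19.9584 s⁻¹
Solve γ̇ = πDN/h for N: N_max = γ̇_max·h/(π·D) = 19.9584 × 0.00369 / (π × 0.062) = 0.378103 rev/s = 22.6862 rpm

value=22.69 rpm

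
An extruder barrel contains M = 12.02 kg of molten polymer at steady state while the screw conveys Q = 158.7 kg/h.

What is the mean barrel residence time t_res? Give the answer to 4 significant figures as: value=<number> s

Q_s = Q / 3600 = 158.7 / 3600 = 0.0440833 kg/s
Mean residence time: t_res = M/Q_s = 12.02 kg / 0.0440833 kg/s = 272.665 s

value=272.7 s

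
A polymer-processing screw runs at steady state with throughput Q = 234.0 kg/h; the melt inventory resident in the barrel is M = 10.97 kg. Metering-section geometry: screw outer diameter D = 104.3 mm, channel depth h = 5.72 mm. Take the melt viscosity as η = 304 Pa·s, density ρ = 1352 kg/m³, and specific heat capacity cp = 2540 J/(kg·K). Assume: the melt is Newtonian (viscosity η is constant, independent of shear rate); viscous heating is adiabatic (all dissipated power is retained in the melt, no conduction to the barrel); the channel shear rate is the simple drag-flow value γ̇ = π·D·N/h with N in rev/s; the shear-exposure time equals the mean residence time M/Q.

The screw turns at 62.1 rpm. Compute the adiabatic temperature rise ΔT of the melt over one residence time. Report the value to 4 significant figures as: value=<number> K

Q_s = Q / 3600 = 234.0 / 3600 = 0.065 kg/s
t_res = M / Q_s = 10.97 / 0.065 = 168.769 s
Geometry in metres: D = 104.3 mm → 0.1043 m, h = 5.72 mm → 0.00572 m; screw speed N = 62.1 rpm = 1.035 rev/s
γ̇ = π D N / h = (π)(0.1043)(1.035) / 0.00572 = 59.2896 s⁻¹
ΔT = η·γ̇²·t_res/(ρ·cp) = [304 × 59.2896² × 168.769] / [1352 × 2540] = 52.5186 K

value=52.52 K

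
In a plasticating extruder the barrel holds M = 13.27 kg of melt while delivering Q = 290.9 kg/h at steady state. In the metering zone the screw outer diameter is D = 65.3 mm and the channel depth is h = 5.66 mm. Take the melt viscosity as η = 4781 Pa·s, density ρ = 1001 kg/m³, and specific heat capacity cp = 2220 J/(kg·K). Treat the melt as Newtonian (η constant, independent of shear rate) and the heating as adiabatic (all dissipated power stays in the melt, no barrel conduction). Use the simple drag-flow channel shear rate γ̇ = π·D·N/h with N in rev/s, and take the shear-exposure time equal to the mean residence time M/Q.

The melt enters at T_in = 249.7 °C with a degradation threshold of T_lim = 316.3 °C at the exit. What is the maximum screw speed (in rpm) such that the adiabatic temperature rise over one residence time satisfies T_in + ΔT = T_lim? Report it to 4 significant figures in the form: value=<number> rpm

value=22.73 rpm

Q_s = Q / 3600 = 290.9 / 3600 = 0.0808056 kg/s
t_res = M / Q_s = 13.27 / 0.0808056 = 164.221 s
D = 65.3 mm = 0.0653 m;  h = 5.66 mm = 0.00566 m
ΔT_a = T_lim − T_in = 316.3 − 249.7 = 66.6 K
γ̇_max² = ΔT_a·ρ·cp/(η·t_res) = 66.6·1001·2220/(4781·164.221) = 188.501 s⁻²
γ̇_max = √188.501 = 13.7296 s⁻¹
Solve γ̇ = πDN/h for N: N_max = γ̇_max·h/(π·D) = 13.7296 × 0.00566 / (π × 0.0653) = 0.3788 rev/s = 22.728 rpm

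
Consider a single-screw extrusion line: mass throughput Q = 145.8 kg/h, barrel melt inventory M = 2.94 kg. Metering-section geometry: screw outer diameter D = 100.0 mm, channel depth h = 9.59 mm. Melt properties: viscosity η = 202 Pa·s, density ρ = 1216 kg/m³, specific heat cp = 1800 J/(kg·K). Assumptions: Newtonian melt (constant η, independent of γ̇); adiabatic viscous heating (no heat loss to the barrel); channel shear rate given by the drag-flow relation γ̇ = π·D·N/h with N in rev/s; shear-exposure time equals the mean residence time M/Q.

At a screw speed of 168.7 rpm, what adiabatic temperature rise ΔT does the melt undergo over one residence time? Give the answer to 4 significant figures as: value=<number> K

value=56.84 K

Q_s = Q / 3600 = 145.8 / 3600 = 0.0405 kg/s
t_res = M / Q_s = 2.94 ÷ 0.0405 = 72.5926 s
Geometry in metres: D = 100.0 mm → 0.1 m, h = 9.59 mm → 0.00959 m; screw speed N = 168.7 rpm = 2.81167 rev/s
Shear rate: γ̇ = πDN/h = π·0.1·2.81167/0.00959 = 92.1075 s⁻¹
ΔT = η·γ̇²·t_res/(ρ·cp) = [202 × 92.1075² × 72.5926] / [1216 × 1800] = 56.8366 K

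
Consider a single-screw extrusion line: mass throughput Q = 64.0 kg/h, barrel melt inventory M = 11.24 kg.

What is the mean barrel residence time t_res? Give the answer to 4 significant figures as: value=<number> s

value=632.2 s

Convert throughput: Q = 64.0 kg/h = 64.0/3600 = 0.0177778 kg/s
Mean residence time: t_res = M/Q_s = 11.24 kg / 0.0177778 kg/s = 632.25 s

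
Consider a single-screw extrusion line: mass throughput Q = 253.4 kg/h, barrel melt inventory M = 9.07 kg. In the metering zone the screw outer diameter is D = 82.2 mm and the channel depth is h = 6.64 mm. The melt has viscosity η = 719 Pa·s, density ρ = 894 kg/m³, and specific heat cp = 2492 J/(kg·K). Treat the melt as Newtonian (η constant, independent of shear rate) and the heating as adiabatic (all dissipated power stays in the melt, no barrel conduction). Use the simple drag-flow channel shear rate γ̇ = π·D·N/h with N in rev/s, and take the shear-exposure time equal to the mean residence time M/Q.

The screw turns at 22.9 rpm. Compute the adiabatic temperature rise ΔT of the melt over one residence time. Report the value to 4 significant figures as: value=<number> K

value=9.163 K

Throughput in SI: Q_s = 253.4 kg/h ÷ 3600 s/h = 0.0703889 kg/s
Mean residence time: t_res = M/Q_s = 9.07 kg / 0.0703889 kg/s = 128.856 s
Convert to SI: D = 0.0822 m, h = 0.00664 m, N = 22.9/60 = 0.381667 rev/s
γ̇ = π D N / h = (π)(0.0822)(0.381667) / 0.00664 = 14.8436 s⁻¹
ΔT = η·γ̇²·t_res/(ρ·cp) = [719 × 14.8436² × 128.856] / [894 × 2492] = 9.16267 K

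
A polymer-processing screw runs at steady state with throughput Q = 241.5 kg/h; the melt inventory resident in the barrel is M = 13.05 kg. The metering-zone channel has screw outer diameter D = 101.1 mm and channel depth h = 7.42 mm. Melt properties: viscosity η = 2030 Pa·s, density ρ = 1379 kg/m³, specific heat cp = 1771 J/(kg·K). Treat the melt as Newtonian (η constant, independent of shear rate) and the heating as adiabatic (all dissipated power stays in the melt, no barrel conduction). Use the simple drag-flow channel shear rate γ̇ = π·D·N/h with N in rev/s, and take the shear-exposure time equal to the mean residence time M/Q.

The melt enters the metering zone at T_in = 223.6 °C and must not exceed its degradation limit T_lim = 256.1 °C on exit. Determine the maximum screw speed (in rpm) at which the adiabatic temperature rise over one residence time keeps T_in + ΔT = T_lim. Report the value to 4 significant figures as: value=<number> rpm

value=19.87 rpm

Q_s = Q / 3600 = 241.5 / 3600 = 0.0670833 kg/s
Mean residence time: t_res = M/Q_s = 13.05 kg / 0.0670833 kg/s = 194.534 s
Convert to metres: D = 0.1011 m, h = 0.00742 m
Allowable rise: ΔT_a = T_lim − T_in = 256.1 − 223.6 = 32.5 K
γ̇_max² = ΔT_a·ρ·cp / (η·t_res) = [32.5 × 1379 × 1771] / [2030 × 194.534] = 200.99 s⁻²
Take the square root: γ̇_max = √(200.99) = 14.1771 s⁻¹
N_max = γ̇_max·h / (π·D) = 14.1771 · 0.00742 / (π · 0.1011) = 0.3312 rev/s = 19.872 rpm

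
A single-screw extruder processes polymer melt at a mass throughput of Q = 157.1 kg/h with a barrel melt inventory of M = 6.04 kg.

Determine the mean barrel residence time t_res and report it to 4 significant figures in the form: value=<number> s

value=138.4 s

Throughput in SI: Q_s = 157.1 kg/h ÷ 3600 s/h = 0.0436389 kg/s
t_res = M / Q_s = 6.04 / 0.0436389 = 138.409 s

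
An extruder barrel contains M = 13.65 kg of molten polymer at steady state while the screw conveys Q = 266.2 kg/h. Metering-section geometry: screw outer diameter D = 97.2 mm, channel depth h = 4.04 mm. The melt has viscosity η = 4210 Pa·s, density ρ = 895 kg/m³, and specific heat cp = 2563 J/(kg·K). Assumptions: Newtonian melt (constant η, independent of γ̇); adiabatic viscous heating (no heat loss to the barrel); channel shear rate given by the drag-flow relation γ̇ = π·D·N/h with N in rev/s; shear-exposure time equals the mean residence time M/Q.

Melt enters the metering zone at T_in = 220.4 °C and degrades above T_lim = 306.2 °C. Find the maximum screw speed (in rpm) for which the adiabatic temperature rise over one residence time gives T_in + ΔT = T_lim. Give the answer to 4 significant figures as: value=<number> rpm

Throughput in SI: Q_s = 266.2 kg/h ÷ 3600 s/h = 0.0739444 kg/s
t_res = M / Q_s = 13.65 ÷ 0.0739444 = 184.598 s
Convert to metres: D = 0.0972 m, h = 0.00404 m
ΔT_a = T_lim − T_in = 306.2 °C − 220.4 °C = 85.8 K
γ̇_max² = ΔT_a·ρ·cp / (η·t_res) = [85.8 × 895 × 2563] / [4210 × 184.598] = 253.25 s⁻²
Take the square root: γ̇_max = √(253.25) = 15.9138 s⁻¹
Solve γ̇ = πDN/h for N: N_max = γ̇_max·h/(π·D) = 15.9138 × 0.00404 / (π × 0.0972) = 0.210543 rev/s = 12.6326 rpm

value=12.63 rpm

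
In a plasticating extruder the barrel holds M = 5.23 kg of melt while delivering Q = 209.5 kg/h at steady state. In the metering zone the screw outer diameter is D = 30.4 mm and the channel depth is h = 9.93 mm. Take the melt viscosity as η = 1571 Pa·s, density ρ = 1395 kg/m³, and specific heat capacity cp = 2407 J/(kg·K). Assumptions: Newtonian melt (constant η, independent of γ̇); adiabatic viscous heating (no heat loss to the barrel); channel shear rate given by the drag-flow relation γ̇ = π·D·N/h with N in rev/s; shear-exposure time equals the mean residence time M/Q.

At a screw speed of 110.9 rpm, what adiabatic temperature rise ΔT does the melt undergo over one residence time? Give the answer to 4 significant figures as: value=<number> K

Q_s = Q / 3600 = 209.5 / 3600 = 0.0581944 kg/s
Mean residence time: t_res = M/Q_s = 5.23 kg / 0.0581944 kg/s = 89.8711 s
Geometry in metres: D = 30.4 mm → 0.0304 m, h = 9.93 mm → 0.00993 m; screw speed N = 110.9 rpm = 1.84833 rev/s
γ̇ = π D N / h = (π)(0.0304)(1.84833) / 0.00993 = 17.7768 s⁻¹
Adiabatic rise: ΔT = η γ̇² t_res / (ρ cp) = 1571·(17.7768)²·89.8711 / (1395·2407) = 13.2879 K

value=13.29 K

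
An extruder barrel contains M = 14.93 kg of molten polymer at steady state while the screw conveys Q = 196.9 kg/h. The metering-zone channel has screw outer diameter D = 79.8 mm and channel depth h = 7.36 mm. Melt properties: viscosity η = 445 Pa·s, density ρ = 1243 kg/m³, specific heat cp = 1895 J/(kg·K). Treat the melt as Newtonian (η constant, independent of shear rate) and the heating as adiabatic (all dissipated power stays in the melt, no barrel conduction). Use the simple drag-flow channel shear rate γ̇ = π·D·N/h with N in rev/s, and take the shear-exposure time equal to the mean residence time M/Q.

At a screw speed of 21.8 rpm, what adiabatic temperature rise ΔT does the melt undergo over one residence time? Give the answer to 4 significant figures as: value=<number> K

Convert throughput: Q = 196.9 kg/h = 196.9/3600 = 0.0546944 kg/s
t_res = M / Q_s = 14.93 / 0.0546944 = 272.971 s
Convert to SI: D = 0.0798 m, h = 0.00736 m, N = 21.8/60 = 0.363333 rev/s
Shear rate: γ̇ = πDN/h = π·0.0798·0.363333/0.00736 = 12.376 s⁻¹
ΔT = η·γ̇²·t_res / (ρ·cp) = 445 · (12.376)² · 272.971 / (1243 · 1895) = 7.89872 K

value=7.899 K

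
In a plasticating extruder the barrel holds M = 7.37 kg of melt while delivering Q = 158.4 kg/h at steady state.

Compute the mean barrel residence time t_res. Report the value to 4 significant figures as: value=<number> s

value=167.5 s

Q_s = Q / 3600 = 158.4 / 3600 = 0.044 kg/s
Mean residence time: t_res = M/Q_s = 7.37 kg / 0.044 kg/s = 167.5 s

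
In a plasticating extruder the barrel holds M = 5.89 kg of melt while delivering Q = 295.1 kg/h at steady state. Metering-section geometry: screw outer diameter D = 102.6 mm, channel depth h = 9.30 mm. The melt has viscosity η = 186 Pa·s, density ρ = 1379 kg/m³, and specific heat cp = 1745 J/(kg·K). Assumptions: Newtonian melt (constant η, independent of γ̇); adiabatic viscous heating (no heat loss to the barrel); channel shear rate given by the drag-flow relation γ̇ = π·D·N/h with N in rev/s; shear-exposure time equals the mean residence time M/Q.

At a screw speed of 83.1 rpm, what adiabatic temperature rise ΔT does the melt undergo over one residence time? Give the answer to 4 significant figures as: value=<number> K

Convert throughput: Q = 295.1 kg/h = 295.1/3600 = 0.0819722 kg/s
t_res = M / Q_s = 5.89 ÷ 0.0819722 = 71.8536 s
Convert to SI: D = 0.1026 m, h = 0.0093 m, N = 83.1/60 = 1.385 rev/s
γ̇ = π·D·N / h = π · 0.1026 · 1.385 / 0.0093 = 48.0025 s⁻¹
ΔT = η·γ̇²·t_res / (ρ·cp) = 186 · (48.0025)² · 71.8536 / (1379 · 1745) = 12.7976 K

value=12.80 K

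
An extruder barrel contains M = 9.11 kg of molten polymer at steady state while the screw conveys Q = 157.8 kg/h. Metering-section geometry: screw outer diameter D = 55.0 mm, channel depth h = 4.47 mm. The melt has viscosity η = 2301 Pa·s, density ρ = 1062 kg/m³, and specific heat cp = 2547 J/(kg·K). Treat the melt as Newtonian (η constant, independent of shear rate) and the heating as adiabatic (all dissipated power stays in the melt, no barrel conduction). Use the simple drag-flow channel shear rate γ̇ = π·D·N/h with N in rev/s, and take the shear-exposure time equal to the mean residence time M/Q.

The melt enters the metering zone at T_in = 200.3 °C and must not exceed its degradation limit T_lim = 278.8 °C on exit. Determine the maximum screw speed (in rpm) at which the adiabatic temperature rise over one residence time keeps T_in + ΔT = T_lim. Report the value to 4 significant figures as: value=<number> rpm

value=32.71 rpm

Throughput in SI: Q_s = 157.8 kg/h ÷ 3600 s/h = 0.0438333 kg/s
t_res = M / Q_s = 9.11 / 0.0438333 = 207.833 s
Convert to metres: D = 0.055 m, h = 0.00447 m
ΔT_a = T_lim − T_in = 278.8 − 200.3 = 78.5 K
Invert ΔT = ηγ̇²t_res/(ρcp) for γ̇: γ̇_max² = ΔT_a ρ cp / (η t_res) = 78.5·1062·2547 / (2301·207.833) = 444.01 s⁻²
γ̇_max = sqrt(444.01) = 21.0715 s⁻¹
N_max = γ̇_max·h / (π·D) = 21.0715 · 0.00447 / (π · 0.055) = 0.545119 rev/s = 32.7071 rpm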